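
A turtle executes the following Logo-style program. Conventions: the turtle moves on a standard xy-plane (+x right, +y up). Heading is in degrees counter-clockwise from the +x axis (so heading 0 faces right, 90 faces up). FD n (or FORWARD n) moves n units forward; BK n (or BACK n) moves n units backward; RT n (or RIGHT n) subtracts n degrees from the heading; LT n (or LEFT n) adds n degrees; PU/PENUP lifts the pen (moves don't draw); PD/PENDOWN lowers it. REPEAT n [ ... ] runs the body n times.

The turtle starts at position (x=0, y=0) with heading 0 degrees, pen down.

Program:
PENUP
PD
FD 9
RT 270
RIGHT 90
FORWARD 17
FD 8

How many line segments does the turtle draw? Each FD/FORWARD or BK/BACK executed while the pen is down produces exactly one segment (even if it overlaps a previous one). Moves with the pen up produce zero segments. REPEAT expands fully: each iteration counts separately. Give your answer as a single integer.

Executing turtle program step by step:
Start: pos=(0,0), heading=0, pen down
PU: pen up
PD: pen down
FD 9: (0,0) -> (9,0) [heading=0, draw]
RT 270: heading 0 -> 90
RT 90: heading 90 -> 0
FD 17: (9,0) -> (26,0) [heading=0, draw]
FD 8: (26,0) -> (34,0) [heading=0, draw]
Final: pos=(34,0), heading=0, 3 segment(s) drawn
Segments drawn: 3

Answer: 3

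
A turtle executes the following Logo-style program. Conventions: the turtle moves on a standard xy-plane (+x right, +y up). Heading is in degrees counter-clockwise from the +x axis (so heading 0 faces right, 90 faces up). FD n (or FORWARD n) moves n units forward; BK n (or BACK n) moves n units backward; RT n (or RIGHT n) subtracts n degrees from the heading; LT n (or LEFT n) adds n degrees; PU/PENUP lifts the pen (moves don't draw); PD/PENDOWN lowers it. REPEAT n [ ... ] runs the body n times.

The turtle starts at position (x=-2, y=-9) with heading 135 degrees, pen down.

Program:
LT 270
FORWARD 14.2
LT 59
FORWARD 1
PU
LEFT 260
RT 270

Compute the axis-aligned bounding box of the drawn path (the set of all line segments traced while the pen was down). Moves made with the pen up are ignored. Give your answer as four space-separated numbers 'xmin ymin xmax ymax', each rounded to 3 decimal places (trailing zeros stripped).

Executing turtle program step by step:
Start: pos=(-2,-9), heading=135, pen down
LT 270: heading 135 -> 45
FD 14.2: (-2,-9) -> (8.041,1.041) [heading=45, draw]
LT 59: heading 45 -> 104
FD 1: (8.041,1.041) -> (7.799,2.011) [heading=104, draw]
PU: pen up
LT 260: heading 104 -> 4
RT 270: heading 4 -> 94
Final: pos=(7.799,2.011), heading=94, 2 segment(s) drawn

Segment endpoints: x in {-2, 7.799, 8.041}, y in {-9, 1.041, 2.011}
xmin=-2, ymin=-9, xmax=8.041, ymax=2.011

Answer: -2 -9 8.041 2.011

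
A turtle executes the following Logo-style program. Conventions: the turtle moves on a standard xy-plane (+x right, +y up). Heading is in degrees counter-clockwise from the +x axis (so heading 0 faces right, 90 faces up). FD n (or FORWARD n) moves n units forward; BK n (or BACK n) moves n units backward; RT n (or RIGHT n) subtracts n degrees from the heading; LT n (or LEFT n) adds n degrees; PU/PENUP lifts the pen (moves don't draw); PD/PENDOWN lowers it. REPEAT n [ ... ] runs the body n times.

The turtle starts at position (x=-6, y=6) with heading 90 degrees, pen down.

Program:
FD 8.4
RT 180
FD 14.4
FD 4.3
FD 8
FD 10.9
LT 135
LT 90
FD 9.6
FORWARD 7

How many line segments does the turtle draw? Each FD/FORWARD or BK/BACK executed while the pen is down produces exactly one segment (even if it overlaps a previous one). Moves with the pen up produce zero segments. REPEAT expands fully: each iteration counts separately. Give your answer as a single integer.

Answer: 7

Derivation:
Executing turtle program step by step:
Start: pos=(-6,6), heading=90, pen down
FD 8.4: (-6,6) -> (-6,14.4) [heading=90, draw]
RT 180: heading 90 -> 270
FD 14.4: (-6,14.4) -> (-6,0) [heading=270, draw]
FD 4.3: (-6,0) -> (-6,-4.3) [heading=270, draw]
FD 8: (-6,-4.3) -> (-6,-12.3) [heading=270, draw]
FD 10.9: (-6,-12.3) -> (-6,-23.2) [heading=270, draw]
LT 135: heading 270 -> 45
LT 90: heading 45 -> 135
FD 9.6: (-6,-23.2) -> (-12.788,-16.412) [heading=135, draw]
FD 7: (-12.788,-16.412) -> (-17.738,-11.462) [heading=135, draw]
Final: pos=(-17.738,-11.462), heading=135, 7 segment(s) drawn
Segments drawn: 7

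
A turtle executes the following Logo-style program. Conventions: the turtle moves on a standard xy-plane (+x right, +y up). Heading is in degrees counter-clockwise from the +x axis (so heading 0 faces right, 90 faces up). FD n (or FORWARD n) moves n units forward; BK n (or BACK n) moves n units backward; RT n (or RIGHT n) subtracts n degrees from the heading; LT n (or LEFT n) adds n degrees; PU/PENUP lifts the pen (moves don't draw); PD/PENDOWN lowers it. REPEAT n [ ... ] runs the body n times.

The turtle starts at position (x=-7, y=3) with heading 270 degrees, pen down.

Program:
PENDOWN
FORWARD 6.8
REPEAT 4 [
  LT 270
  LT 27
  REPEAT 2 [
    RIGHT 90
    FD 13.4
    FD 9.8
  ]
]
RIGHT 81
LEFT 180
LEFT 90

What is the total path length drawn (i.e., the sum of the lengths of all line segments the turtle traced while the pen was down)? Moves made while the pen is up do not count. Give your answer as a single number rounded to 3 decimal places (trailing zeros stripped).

Answer: 192.4

Derivation:
Executing turtle program step by step:
Start: pos=(-7,3), heading=270, pen down
PD: pen down
FD 6.8: (-7,3) -> (-7,-3.8) [heading=270, draw]
REPEAT 4 [
  -- iteration 1/4 --
  LT 270: heading 270 -> 180
  LT 27: heading 180 -> 207
  REPEAT 2 [
    -- iteration 1/2 --
    RT 90: heading 207 -> 117
    FD 13.4: (-7,-3.8) -> (-13.083,8.139) [heading=117, draw]
    FD 9.8: (-13.083,8.139) -> (-17.533,16.871) [heading=117, draw]
    -- iteration 2/2 --
    RT 90: heading 117 -> 27
    FD 13.4: (-17.533,16.871) -> (-5.593,22.955) [heading=27, draw]
    FD 9.8: (-5.593,22.955) -> (3.139,27.404) [heading=27, draw]
  ]
  -- iteration 2/4 --
  LT 270: heading 27 -> 297
  LT 27: heading 297 -> 324
  REPEAT 2 [
    -- iteration 1/2 --
    RT 90: heading 324 -> 234
    FD 13.4: (3.139,27.404) -> (-4.738,16.563) [heading=234, draw]
    FD 9.8: (-4.738,16.563) -> (-10.498,8.635) [heading=234, draw]
    -- iteration 2/2 --
    RT 90: heading 234 -> 144
    FD 13.4: (-10.498,8.635) -> (-21.339,16.511) [heading=144, draw]
    FD 9.8: (-21.339,16.511) -> (-29.267,22.271) [heading=144, draw]
  ]
  -- iteration 3/4 --
  LT 270: heading 144 -> 54
  LT 27: heading 54 -> 81
  REPEAT 2 [
    -- iteration 1/2 --
    RT 90: heading 81 -> 351
    FD 13.4: (-29.267,22.271) -> (-16.032,20.175) [heading=351, draw]
    FD 9.8: (-16.032,20.175) -> (-6.353,18.642) [heading=351, draw]
    -- iteration 2/2 --
    RT 90: heading 351 -> 261
    FD 13.4: (-6.353,18.642) -> (-8.449,5.407) [heading=261, draw]
    FD 9.8: (-8.449,5.407) -> (-9.982,-4.272) [heading=261, draw]
  ]
  -- iteration 4/4 --
  LT 270: heading 261 -> 171
  LT 27: heading 171 -> 198
  REPEAT 2 [
    -- iteration 1/2 --
    RT 90: heading 198 -> 108
    FD 13.4: (-9.982,-4.272) -> (-14.123,8.472) [heading=108, draw]
    FD 9.8: (-14.123,8.472) -> (-17.151,17.792) [heading=108, draw]
    -- iteration 2/2 --
    RT 90: heading 108 -> 18
    FD 13.4: (-17.151,17.792) -> (-4.407,21.933) [heading=18, draw]
    FD 9.8: (-4.407,21.933) -> (4.913,24.961) [heading=18, draw]
  ]
]
RT 81: heading 18 -> 297
LT 180: heading 297 -> 117
LT 90: heading 117 -> 207
Final: pos=(4.913,24.961), heading=207, 17 segment(s) drawn

Segment lengths:
  seg 1: (-7,3) -> (-7,-3.8), length = 6.8
  seg 2: (-7,-3.8) -> (-13.083,8.139), length = 13.4
  seg 3: (-13.083,8.139) -> (-17.533,16.871), length = 9.8
  seg 4: (-17.533,16.871) -> (-5.593,22.955), length = 13.4
  seg 5: (-5.593,22.955) -> (3.139,27.404), length = 9.8
  seg 6: (3.139,27.404) -> (-4.738,16.563), length = 13.4
  seg 7: (-4.738,16.563) -> (-10.498,8.635), length = 9.8
  seg 8: (-10.498,8.635) -> (-21.339,16.511), length = 13.4
  seg 9: (-21.339,16.511) -> (-29.267,22.271), length = 9.8
  seg 10: (-29.267,22.271) -> (-16.032,20.175), length = 13.4
  seg 11: (-16.032,20.175) -> (-6.353,18.642), length = 9.8
  seg 12: (-6.353,18.642) -> (-8.449,5.407), length = 13.4
  seg 13: (-8.449,5.407) -> (-9.982,-4.272), length = 9.8
  seg 14: (-9.982,-4.272) -> (-14.123,8.472), length = 13.4
  seg 15: (-14.123,8.472) -> (-17.151,17.792), length = 9.8
  seg 16: (-17.151,17.792) -> (-4.407,21.933), length = 13.4
  seg 17: (-4.407,21.933) -> (4.913,24.961), length = 9.8
Total = 192.4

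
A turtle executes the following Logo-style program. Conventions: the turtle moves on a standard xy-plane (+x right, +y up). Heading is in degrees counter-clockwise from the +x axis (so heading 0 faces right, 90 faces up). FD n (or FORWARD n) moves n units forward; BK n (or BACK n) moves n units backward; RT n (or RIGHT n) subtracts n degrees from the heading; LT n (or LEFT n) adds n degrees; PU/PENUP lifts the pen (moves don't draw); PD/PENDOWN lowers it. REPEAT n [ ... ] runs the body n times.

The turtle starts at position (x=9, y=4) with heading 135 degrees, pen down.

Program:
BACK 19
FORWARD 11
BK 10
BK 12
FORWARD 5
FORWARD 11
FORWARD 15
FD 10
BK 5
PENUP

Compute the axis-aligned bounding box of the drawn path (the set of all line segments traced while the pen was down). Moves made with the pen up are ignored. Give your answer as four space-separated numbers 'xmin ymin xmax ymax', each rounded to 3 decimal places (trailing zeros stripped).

Executing turtle program step by step:
Start: pos=(9,4), heading=135, pen down
BK 19: (9,4) -> (22.435,-9.435) [heading=135, draw]
FD 11: (22.435,-9.435) -> (14.657,-1.657) [heading=135, draw]
BK 10: (14.657,-1.657) -> (21.728,-8.728) [heading=135, draw]
BK 12: (21.728,-8.728) -> (30.213,-17.213) [heading=135, draw]
FD 5: (30.213,-17.213) -> (26.678,-13.678) [heading=135, draw]
FD 11: (26.678,-13.678) -> (18.899,-5.899) [heading=135, draw]
FD 15: (18.899,-5.899) -> (8.293,4.707) [heading=135, draw]
FD 10: (8.293,4.707) -> (1.222,11.778) [heading=135, draw]
BK 5: (1.222,11.778) -> (4.757,8.243) [heading=135, draw]
PU: pen up
Final: pos=(4.757,8.243), heading=135, 9 segment(s) drawn

Segment endpoints: x in {1.222, 4.757, 8.293, 9, 14.657, 18.899, 21.728, 22.435, 26.678, 30.213}, y in {-17.213, -13.678, -9.435, -8.728, -5.899, -1.657, 4, 4.707, 8.243, 11.778}
xmin=1.222, ymin=-17.213, xmax=30.213, ymax=11.778

Answer: 1.222 -17.213 30.213 11.778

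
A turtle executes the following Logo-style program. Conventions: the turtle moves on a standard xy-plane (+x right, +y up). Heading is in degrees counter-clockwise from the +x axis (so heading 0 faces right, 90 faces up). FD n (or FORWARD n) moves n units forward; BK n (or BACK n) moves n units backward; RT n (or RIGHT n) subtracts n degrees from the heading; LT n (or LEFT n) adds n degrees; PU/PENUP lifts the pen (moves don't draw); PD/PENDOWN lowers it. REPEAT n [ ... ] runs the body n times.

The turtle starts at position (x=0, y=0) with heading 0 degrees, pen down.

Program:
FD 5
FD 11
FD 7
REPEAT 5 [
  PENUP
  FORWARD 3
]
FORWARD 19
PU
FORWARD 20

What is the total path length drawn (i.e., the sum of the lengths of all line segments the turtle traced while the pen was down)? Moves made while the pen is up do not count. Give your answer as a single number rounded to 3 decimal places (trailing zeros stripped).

Answer: 23

Derivation:
Executing turtle program step by step:
Start: pos=(0,0), heading=0, pen down
FD 5: (0,0) -> (5,0) [heading=0, draw]
FD 11: (5,0) -> (16,0) [heading=0, draw]
FD 7: (16,0) -> (23,0) [heading=0, draw]
REPEAT 5 [
  -- iteration 1/5 --
  PU: pen up
  FD 3: (23,0) -> (26,0) [heading=0, move]
  -- iteration 2/5 --
  PU: pen up
  FD 3: (26,0) -> (29,0) [heading=0, move]
  -- iteration 3/5 --
  PU: pen up
  FD 3: (29,0) -> (32,0) [heading=0, move]
  -- iteration 4/5 --
  PU: pen up
  FD 3: (32,0) -> (35,0) [heading=0, move]
  -- iteration 5/5 --
  PU: pen up
  FD 3: (35,0) -> (38,0) [heading=0, move]
]
FD 19: (38,0) -> (57,0) [heading=0, move]
PU: pen up
FD 20: (57,0) -> (77,0) [heading=0, move]
Final: pos=(77,0), heading=0, 3 segment(s) drawn

Segment lengths:
  seg 1: (0,0) -> (5,0), length = 5
  seg 2: (5,0) -> (16,0), length = 11
  seg 3: (16,0) -> (23,0), length = 7
Total = 23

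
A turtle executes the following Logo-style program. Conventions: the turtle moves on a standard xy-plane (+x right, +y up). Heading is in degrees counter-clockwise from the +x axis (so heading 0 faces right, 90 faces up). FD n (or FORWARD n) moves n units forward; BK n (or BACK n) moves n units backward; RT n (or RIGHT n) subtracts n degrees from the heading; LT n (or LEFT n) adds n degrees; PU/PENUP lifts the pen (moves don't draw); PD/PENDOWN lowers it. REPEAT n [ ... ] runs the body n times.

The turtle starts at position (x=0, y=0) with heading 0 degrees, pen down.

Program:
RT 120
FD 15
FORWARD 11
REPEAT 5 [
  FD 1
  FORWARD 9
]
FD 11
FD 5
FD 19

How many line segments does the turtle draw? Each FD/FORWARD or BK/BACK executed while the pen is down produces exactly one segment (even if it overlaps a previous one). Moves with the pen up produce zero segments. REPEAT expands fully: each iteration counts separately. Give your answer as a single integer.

Executing turtle program step by step:
Start: pos=(0,0), heading=0, pen down
RT 120: heading 0 -> 240
FD 15: (0,0) -> (-7.5,-12.99) [heading=240, draw]
FD 11: (-7.5,-12.99) -> (-13,-22.517) [heading=240, draw]
REPEAT 5 [
  -- iteration 1/5 --
  FD 1: (-13,-22.517) -> (-13.5,-23.383) [heading=240, draw]
  FD 9: (-13.5,-23.383) -> (-18,-31.177) [heading=240, draw]
  -- iteration 2/5 --
  FD 1: (-18,-31.177) -> (-18.5,-32.043) [heading=240, draw]
  FD 9: (-18.5,-32.043) -> (-23,-39.837) [heading=240, draw]
  -- iteration 3/5 --
  FD 1: (-23,-39.837) -> (-23.5,-40.703) [heading=240, draw]
  FD 9: (-23.5,-40.703) -> (-28,-48.497) [heading=240, draw]
  -- iteration 4/5 --
  FD 1: (-28,-48.497) -> (-28.5,-49.363) [heading=240, draw]
  FD 9: (-28.5,-49.363) -> (-33,-57.158) [heading=240, draw]
  -- iteration 5/5 --
  FD 1: (-33,-57.158) -> (-33.5,-58.024) [heading=240, draw]
  FD 9: (-33.5,-58.024) -> (-38,-65.818) [heading=240, draw]
]
FD 11: (-38,-65.818) -> (-43.5,-75.344) [heading=240, draw]
FD 5: (-43.5,-75.344) -> (-46,-79.674) [heading=240, draw]
FD 19: (-46,-79.674) -> (-55.5,-96.129) [heading=240, draw]
Final: pos=(-55.5,-96.129), heading=240, 15 segment(s) drawn
Segments drawn: 15

Answer: 15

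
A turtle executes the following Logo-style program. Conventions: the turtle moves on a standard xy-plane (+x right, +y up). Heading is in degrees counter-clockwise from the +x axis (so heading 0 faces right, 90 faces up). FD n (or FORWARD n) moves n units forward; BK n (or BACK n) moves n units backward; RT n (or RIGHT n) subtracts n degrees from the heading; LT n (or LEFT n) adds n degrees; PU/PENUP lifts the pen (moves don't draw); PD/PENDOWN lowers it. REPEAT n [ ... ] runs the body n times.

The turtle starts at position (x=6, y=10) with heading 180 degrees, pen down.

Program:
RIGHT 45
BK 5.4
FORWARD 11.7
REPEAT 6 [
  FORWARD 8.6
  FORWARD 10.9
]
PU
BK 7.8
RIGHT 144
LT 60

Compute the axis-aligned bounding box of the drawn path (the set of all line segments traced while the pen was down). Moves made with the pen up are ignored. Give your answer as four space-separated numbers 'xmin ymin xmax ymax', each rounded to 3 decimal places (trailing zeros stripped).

Answer: -81.186 6.182 9.818 97.186

Derivation:
Executing turtle program step by step:
Start: pos=(6,10), heading=180, pen down
RT 45: heading 180 -> 135
BK 5.4: (6,10) -> (9.818,6.182) [heading=135, draw]
FD 11.7: (9.818,6.182) -> (1.545,14.455) [heading=135, draw]
REPEAT 6 [
  -- iteration 1/6 --
  FD 8.6: (1.545,14.455) -> (-4.536,20.536) [heading=135, draw]
  FD 10.9: (-4.536,20.536) -> (-12.243,28.243) [heading=135, draw]
  -- iteration 2/6 --
  FD 8.6: (-12.243,28.243) -> (-18.324,34.324) [heading=135, draw]
  FD 10.9: (-18.324,34.324) -> (-26.032,42.032) [heading=135, draw]
  -- iteration 3/6 --
  FD 8.6: (-26.032,42.032) -> (-32.113,48.113) [heading=135, draw]
  FD 10.9: (-32.113,48.113) -> (-39.821,55.821) [heading=135, draw]
  -- iteration 4/6 --
  FD 8.6: (-39.821,55.821) -> (-45.902,61.902) [heading=135, draw]
  FD 10.9: (-45.902,61.902) -> (-53.609,69.609) [heading=135, draw]
  -- iteration 5/6 --
  FD 8.6: (-53.609,69.609) -> (-59.69,75.69) [heading=135, draw]
  FD 10.9: (-59.69,75.69) -> (-67.398,83.398) [heading=135, draw]
  -- iteration 6/6 --
  FD 8.6: (-67.398,83.398) -> (-73.479,89.479) [heading=135, draw]
  FD 10.9: (-73.479,89.479) -> (-81.186,97.186) [heading=135, draw]
]
PU: pen up
BK 7.8: (-81.186,97.186) -> (-75.671,91.671) [heading=135, move]
RT 144: heading 135 -> 351
LT 60: heading 351 -> 51
Final: pos=(-75.671,91.671), heading=51, 14 segment(s) drawn

Segment endpoints: x in {-81.186, -73.479, -67.398, -59.69, -53.609, -45.902, -39.821, -32.113, -26.032, -18.324, -12.243, -4.536, 1.545, 6, 9.818}, y in {6.182, 10, 14.455, 20.536, 28.243, 34.324, 42.032, 48.113, 55.821, 61.902, 69.609, 75.69, 83.398, 89.479, 97.186}
xmin=-81.186, ymin=6.182, xmax=9.818, ymax=97.186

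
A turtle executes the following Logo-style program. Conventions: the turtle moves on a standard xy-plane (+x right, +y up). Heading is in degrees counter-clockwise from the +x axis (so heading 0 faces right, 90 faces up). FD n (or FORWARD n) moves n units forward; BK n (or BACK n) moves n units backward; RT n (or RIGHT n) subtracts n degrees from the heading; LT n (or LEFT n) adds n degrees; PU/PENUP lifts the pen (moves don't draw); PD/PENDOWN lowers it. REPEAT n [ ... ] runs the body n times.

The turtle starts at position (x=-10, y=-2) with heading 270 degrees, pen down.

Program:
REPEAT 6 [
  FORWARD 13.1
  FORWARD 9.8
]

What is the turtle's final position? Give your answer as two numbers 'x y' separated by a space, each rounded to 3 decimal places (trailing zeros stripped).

Executing turtle program step by step:
Start: pos=(-10,-2), heading=270, pen down
REPEAT 6 [
  -- iteration 1/6 --
  FD 13.1: (-10,-2) -> (-10,-15.1) [heading=270, draw]
  FD 9.8: (-10,-15.1) -> (-10,-24.9) [heading=270, draw]
  -- iteration 2/6 --
  FD 13.1: (-10,-24.9) -> (-10,-38) [heading=270, draw]
  FD 9.8: (-10,-38) -> (-10,-47.8) [heading=270, draw]
  -- iteration 3/6 --
  FD 13.1: (-10,-47.8) -> (-10,-60.9) [heading=270, draw]
  FD 9.8: (-10,-60.9) -> (-10,-70.7) [heading=270, draw]
  -- iteration 4/6 --
  FD 13.1: (-10,-70.7) -> (-10,-83.8) [heading=270, draw]
  FD 9.8: (-10,-83.8) -> (-10,-93.6) [heading=270, draw]
  -- iteration 5/6 --
  FD 13.1: (-10,-93.6) -> (-10,-106.7) [heading=270, draw]
  FD 9.8: (-10,-106.7) -> (-10,-116.5) [heading=270, draw]
  -- iteration 6/6 --
  FD 13.1: (-10,-116.5) -> (-10,-129.6) [heading=270, draw]
  FD 9.8: (-10,-129.6) -> (-10,-139.4) [heading=270, draw]
]
Final: pos=(-10,-139.4), heading=270, 12 segment(s) drawn

Answer: -10 -139.4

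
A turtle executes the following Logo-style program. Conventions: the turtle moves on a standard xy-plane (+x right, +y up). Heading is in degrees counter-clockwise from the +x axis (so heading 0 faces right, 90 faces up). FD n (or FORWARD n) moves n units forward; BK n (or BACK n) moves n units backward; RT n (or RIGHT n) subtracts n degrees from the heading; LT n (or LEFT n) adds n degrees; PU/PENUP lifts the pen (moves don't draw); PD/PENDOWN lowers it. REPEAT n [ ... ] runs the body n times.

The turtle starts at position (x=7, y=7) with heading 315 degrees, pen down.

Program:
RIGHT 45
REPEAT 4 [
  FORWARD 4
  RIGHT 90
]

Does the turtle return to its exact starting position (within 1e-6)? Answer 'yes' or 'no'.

Executing turtle program step by step:
Start: pos=(7,7), heading=315, pen down
RT 45: heading 315 -> 270
REPEAT 4 [
  -- iteration 1/4 --
  FD 4: (7,7) -> (7,3) [heading=270, draw]
  RT 90: heading 270 -> 180
  -- iteration 2/4 --
  FD 4: (7,3) -> (3,3) [heading=180, draw]
  RT 90: heading 180 -> 90
  -- iteration 3/4 --
  FD 4: (3,3) -> (3,7) [heading=90, draw]
  RT 90: heading 90 -> 0
  -- iteration 4/4 --
  FD 4: (3,7) -> (7,7) [heading=0, draw]
  RT 90: heading 0 -> 270
]
Final: pos=(7,7), heading=270, 4 segment(s) drawn

Start position: (7, 7)
Final position: (7, 7)
Distance = 0; < 1e-6 -> CLOSED

Answer: yes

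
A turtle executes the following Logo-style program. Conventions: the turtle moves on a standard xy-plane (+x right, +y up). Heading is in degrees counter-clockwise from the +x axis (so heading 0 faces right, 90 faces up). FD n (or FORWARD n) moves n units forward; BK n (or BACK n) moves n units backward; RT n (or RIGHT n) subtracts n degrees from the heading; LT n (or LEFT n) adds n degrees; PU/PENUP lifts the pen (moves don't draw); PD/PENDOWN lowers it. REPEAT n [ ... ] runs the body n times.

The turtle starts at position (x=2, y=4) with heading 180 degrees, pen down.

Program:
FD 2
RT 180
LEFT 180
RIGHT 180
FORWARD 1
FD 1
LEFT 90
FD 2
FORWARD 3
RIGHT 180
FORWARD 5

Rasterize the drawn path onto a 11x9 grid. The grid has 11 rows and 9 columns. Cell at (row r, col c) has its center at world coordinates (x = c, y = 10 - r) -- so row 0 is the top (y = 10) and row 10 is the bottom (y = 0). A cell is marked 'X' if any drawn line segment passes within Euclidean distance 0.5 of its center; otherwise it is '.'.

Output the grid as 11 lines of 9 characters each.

Answer: .........
..X......
..X......
..X......
..X......
..X......
XXX......
.........
.........
.........
.........

Derivation:
Segment 0: (2,4) -> (0,4)
Segment 1: (0,4) -> (1,4)
Segment 2: (1,4) -> (2,4)
Segment 3: (2,4) -> (2,6)
Segment 4: (2,6) -> (2,9)
Segment 5: (2,9) -> (2,4)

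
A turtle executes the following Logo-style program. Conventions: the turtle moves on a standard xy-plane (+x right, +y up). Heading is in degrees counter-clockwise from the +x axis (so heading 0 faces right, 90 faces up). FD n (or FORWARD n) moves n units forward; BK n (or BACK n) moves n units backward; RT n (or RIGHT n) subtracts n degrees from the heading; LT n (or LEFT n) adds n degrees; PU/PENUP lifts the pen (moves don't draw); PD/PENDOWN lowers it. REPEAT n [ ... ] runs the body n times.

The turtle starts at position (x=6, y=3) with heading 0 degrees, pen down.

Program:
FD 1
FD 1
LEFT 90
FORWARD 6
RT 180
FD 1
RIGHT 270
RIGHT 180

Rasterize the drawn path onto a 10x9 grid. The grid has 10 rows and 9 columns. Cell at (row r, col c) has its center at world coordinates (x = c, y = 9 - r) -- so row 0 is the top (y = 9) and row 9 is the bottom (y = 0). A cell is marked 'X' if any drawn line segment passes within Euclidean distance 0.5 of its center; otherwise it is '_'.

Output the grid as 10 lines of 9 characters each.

Segment 0: (6,3) -> (7,3)
Segment 1: (7,3) -> (8,3)
Segment 2: (8,3) -> (8,9)
Segment 3: (8,9) -> (8,8)

Answer: ________X
________X
________X
________X
________X
________X
______XXX
_________
_________
_________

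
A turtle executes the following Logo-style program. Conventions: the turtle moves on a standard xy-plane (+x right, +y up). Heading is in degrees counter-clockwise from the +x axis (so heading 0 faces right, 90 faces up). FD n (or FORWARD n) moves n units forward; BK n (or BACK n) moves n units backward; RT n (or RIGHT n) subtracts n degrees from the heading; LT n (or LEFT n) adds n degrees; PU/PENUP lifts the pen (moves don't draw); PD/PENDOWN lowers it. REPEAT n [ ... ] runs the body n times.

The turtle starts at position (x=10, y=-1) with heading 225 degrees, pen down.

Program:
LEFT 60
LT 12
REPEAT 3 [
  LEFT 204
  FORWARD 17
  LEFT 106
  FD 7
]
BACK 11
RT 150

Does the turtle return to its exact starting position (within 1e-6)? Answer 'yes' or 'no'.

Executing turtle program step by step:
Start: pos=(10,-1), heading=225, pen down
LT 60: heading 225 -> 285
LT 12: heading 285 -> 297
REPEAT 3 [
  -- iteration 1/3 --
  LT 204: heading 297 -> 141
  FD 17: (10,-1) -> (-3.211,9.698) [heading=141, draw]
  LT 106: heading 141 -> 247
  FD 7: (-3.211,9.698) -> (-5.947,3.255) [heading=247, draw]
  -- iteration 2/3 --
  LT 204: heading 247 -> 91
  FD 17: (-5.947,3.255) -> (-6.243,20.252) [heading=91, draw]
  LT 106: heading 91 -> 197
  FD 7: (-6.243,20.252) -> (-12.937,18.206) [heading=197, draw]
  -- iteration 3/3 --
  LT 204: heading 197 -> 41
  FD 17: (-12.937,18.206) -> (-0.107,29.359) [heading=41, draw]
  LT 106: heading 41 -> 147
  FD 7: (-0.107,29.359) -> (-5.978,33.171) [heading=147, draw]
]
BK 11: (-5.978,33.171) -> (3.247,27.18) [heading=147, draw]
RT 150: heading 147 -> 357
Final: pos=(3.247,27.18), heading=357, 7 segment(s) drawn

Start position: (10, -1)
Final position: (3.247, 27.18)
Distance = 28.978; >= 1e-6 -> NOT closed

Answer: no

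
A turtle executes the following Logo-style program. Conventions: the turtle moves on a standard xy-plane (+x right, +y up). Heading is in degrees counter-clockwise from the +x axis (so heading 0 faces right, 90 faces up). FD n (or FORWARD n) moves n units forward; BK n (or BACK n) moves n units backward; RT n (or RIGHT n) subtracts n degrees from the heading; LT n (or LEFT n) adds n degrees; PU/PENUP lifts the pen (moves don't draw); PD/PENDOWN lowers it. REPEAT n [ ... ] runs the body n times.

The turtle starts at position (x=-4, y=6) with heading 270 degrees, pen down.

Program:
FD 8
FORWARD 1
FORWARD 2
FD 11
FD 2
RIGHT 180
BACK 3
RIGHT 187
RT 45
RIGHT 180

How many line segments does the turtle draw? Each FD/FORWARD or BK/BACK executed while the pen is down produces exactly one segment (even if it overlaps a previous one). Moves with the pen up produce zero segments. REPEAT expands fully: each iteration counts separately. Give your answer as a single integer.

Executing turtle program step by step:
Start: pos=(-4,6), heading=270, pen down
FD 8: (-4,6) -> (-4,-2) [heading=270, draw]
FD 1: (-4,-2) -> (-4,-3) [heading=270, draw]
FD 2: (-4,-3) -> (-4,-5) [heading=270, draw]
FD 11: (-4,-5) -> (-4,-16) [heading=270, draw]
FD 2: (-4,-16) -> (-4,-18) [heading=270, draw]
RT 180: heading 270 -> 90
BK 3: (-4,-18) -> (-4,-21) [heading=90, draw]
RT 187: heading 90 -> 263
RT 45: heading 263 -> 218
RT 180: heading 218 -> 38
Final: pos=(-4,-21), heading=38, 6 segment(s) drawn
Segments drawn: 6

Answer: 6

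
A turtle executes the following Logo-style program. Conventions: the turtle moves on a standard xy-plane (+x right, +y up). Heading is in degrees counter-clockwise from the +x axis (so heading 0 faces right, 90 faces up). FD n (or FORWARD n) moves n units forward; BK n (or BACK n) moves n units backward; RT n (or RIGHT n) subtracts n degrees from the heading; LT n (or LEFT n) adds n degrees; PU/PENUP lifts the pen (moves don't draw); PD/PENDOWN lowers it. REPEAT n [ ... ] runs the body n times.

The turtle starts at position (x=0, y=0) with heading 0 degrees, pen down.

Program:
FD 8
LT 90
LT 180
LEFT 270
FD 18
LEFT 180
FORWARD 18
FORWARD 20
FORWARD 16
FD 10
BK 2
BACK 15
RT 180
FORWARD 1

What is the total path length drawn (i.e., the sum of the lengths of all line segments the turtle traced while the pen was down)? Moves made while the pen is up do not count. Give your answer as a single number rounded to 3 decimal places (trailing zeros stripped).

Answer: 108

Derivation:
Executing turtle program step by step:
Start: pos=(0,0), heading=0, pen down
FD 8: (0,0) -> (8,0) [heading=0, draw]
LT 90: heading 0 -> 90
LT 180: heading 90 -> 270
LT 270: heading 270 -> 180
FD 18: (8,0) -> (-10,0) [heading=180, draw]
LT 180: heading 180 -> 0
FD 18: (-10,0) -> (8,0) [heading=0, draw]
FD 20: (8,0) -> (28,0) [heading=0, draw]
FD 16: (28,0) -> (44,0) [heading=0, draw]
FD 10: (44,0) -> (54,0) [heading=0, draw]
BK 2: (54,0) -> (52,0) [heading=0, draw]
BK 15: (52,0) -> (37,0) [heading=0, draw]
RT 180: heading 0 -> 180
FD 1: (37,0) -> (36,0) [heading=180, draw]
Final: pos=(36,0), heading=180, 9 segment(s) drawn

Segment lengths:
  seg 1: (0,0) -> (8,0), length = 8
  seg 2: (8,0) -> (-10,0), length = 18
  seg 3: (-10,0) -> (8,0), length = 18
  seg 4: (8,0) -> (28,0), length = 20
  seg 5: (28,0) -> (44,0), length = 16
  seg 6: (44,0) -> (54,0), length = 10
  seg 7: (54,0) -> (52,0), length = 2
  seg 8: (52,0) -> (37,0), length = 15
  seg 9: (37,0) -> (36,0), length = 1
Total = 108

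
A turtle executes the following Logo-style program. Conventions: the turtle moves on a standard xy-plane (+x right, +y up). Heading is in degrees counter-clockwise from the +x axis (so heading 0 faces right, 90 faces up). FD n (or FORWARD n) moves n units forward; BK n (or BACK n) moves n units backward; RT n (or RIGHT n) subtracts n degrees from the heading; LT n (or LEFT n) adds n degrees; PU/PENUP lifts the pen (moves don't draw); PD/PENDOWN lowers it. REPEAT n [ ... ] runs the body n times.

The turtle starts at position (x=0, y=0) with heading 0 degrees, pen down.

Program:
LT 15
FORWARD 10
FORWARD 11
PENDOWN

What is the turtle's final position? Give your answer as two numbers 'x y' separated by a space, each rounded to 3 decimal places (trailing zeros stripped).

Answer: 20.284 5.435

Derivation:
Executing turtle program step by step:
Start: pos=(0,0), heading=0, pen down
LT 15: heading 0 -> 15
FD 10: (0,0) -> (9.659,2.588) [heading=15, draw]
FD 11: (9.659,2.588) -> (20.284,5.435) [heading=15, draw]
PD: pen down
Final: pos=(20.284,5.435), heading=15, 2 segment(s) drawn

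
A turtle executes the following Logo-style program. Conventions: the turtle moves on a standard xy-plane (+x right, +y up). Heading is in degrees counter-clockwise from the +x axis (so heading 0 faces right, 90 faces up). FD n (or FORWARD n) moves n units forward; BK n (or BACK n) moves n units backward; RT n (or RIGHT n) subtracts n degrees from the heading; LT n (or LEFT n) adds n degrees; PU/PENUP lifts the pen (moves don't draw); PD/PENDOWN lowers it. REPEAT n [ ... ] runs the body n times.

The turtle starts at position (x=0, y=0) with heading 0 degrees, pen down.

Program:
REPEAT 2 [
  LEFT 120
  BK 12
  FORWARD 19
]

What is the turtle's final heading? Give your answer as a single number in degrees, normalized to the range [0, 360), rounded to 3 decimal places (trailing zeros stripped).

Answer: 240

Derivation:
Executing turtle program step by step:
Start: pos=(0,0), heading=0, pen down
REPEAT 2 [
  -- iteration 1/2 --
  LT 120: heading 0 -> 120
  BK 12: (0,0) -> (6,-10.392) [heading=120, draw]
  FD 19: (6,-10.392) -> (-3.5,6.062) [heading=120, draw]
  -- iteration 2/2 --
  LT 120: heading 120 -> 240
  BK 12: (-3.5,6.062) -> (2.5,16.454) [heading=240, draw]
  FD 19: (2.5,16.454) -> (-7,0) [heading=240, draw]
]
Final: pos=(-7,0), heading=240, 4 segment(s) drawn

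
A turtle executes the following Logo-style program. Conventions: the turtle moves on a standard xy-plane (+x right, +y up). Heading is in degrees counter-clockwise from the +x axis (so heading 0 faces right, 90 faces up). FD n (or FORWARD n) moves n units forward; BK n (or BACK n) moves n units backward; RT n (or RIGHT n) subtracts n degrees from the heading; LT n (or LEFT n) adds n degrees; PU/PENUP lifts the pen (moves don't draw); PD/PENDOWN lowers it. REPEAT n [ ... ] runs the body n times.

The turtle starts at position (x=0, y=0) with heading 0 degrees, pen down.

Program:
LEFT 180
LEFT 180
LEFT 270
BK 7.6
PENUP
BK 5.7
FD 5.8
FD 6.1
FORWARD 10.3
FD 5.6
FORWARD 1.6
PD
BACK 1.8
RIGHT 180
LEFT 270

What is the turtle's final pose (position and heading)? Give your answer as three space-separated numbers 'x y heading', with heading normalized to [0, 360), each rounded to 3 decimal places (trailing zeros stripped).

Executing turtle program step by step:
Start: pos=(0,0), heading=0, pen down
LT 180: heading 0 -> 180
LT 180: heading 180 -> 0
LT 270: heading 0 -> 270
BK 7.6: (0,0) -> (0,7.6) [heading=270, draw]
PU: pen up
BK 5.7: (0,7.6) -> (0,13.3) [heading=270, move]
FD 5.8: (0,13.3) -> (0,7.5) [heading=270, move]
FD 6.1: (0,7.5) -> (0,1.4) [heading=270, move]
FD 10.3: (0,1.4) -> (0,-8.9) [heading=270, move]
FD 5.6: (0,-8.9) -> (0,-14.5) [heading=270, move]
FD 1.6: (0,-14.5) -> (0,-16.1) [heading=270, move]
PD: pen down
BK 1.8: (0,-16.1) -> (0,-14.3) [heading=270, draw]
RT 180: heading 270 -> 90
LT 270: heading 90 -> 0
Final: pos=(0,-14.3), heading=0, 2 segment(s) drawn

Answer: 0 -14.3 0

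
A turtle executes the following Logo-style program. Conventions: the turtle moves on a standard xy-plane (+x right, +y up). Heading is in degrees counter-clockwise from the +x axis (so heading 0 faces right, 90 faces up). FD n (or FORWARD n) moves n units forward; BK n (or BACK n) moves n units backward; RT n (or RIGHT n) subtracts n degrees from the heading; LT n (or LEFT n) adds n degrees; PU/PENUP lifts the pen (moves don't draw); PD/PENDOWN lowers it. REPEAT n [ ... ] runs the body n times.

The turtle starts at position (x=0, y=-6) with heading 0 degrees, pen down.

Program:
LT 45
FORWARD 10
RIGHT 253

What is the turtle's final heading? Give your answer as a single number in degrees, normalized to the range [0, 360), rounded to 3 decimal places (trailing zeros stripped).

Executing turtle program step by step:
Start: pos=(0,-6), heading=0, pen down
LT 45: heading 0 -> 45
FD 10: (0,-6) -> (7.071,1.071) [heading=45, draw]
RT 253: heading 45 -> 152
Final: pos=(7.071,1.071), heading=152, 1 segment(s) drawn

Answer: 152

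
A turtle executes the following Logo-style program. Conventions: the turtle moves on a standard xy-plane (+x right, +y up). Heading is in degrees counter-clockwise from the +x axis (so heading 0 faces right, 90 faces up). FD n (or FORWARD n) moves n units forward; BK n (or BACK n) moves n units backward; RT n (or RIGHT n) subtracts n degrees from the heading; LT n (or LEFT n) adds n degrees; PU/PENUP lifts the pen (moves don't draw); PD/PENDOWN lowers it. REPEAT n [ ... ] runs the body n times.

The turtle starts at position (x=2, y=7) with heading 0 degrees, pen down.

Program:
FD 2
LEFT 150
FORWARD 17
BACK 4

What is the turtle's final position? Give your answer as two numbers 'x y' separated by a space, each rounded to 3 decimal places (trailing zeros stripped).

Answer: -7.258 13.5

Derivation:
Executing turtle program step by step:
Start: pos=(2,7), heading=0, pen down
FD 2: (2,7) -> (4,7) [heading=0, draw]
LT 150: heading 0 -> 150
FD 17: (4,7) -> (-10.722,15.5) [heading=150, draw]
BK 4: (-10.722,15.5) -> (-7.258,13.5) [heading=150, draw]
Final: pos=(-7.258,13.5), heading=150, 3 segment(s) drawn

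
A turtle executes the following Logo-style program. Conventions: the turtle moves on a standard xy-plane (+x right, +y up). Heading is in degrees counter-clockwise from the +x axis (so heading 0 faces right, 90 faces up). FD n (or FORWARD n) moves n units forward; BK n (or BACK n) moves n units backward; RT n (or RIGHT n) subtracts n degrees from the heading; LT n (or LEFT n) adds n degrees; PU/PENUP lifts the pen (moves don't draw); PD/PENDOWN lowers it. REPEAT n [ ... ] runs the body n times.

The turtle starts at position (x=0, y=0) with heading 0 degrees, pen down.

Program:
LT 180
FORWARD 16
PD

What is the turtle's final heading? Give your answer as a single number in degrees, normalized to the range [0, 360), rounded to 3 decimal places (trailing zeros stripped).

Executing turtle program step by step:
Start: pos=(0,0), heading=0, pen down
LT 180: heading 0 -> 180
FD 16: (0,0) -> (-16,0) [heading=180, draw]
PD: pen down
Final: pos=(-16,0), heading=180, 1 segment(s) drawn

Answer: 180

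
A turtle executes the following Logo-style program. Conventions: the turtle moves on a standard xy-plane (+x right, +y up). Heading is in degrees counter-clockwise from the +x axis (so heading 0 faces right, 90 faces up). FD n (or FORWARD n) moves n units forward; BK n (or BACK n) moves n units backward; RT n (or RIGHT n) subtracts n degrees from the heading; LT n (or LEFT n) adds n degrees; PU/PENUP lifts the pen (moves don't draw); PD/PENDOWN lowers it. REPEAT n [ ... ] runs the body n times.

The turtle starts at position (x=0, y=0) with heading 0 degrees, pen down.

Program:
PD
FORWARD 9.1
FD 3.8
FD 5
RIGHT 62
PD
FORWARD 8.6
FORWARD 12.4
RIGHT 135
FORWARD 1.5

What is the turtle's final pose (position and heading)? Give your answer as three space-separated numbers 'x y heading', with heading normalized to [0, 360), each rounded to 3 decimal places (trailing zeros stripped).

Executing turtle program step by step:
Start: pos=(0,0), heading=0, pen down
PD: pen down
FD 9.1: (0,0) -> (9.1,0) [heading=0, draw]
FD 3.8: (9.1,0) -> (12.9,0) [heading=0, draw]
FD 5: (12.9,0) -> (17.9,0) [heading=0, draw]
RT 62: heading 0 -> 298
PD: pen down
FD 8.6: (17.9,0) -> (21.937,-7.593) [heading=298, draw]
FD 12.4: (21.937,-7.593) -> (27.759,-18.542) [heading=298, draw]
RT 135: heading 298 -> 163
FD 1.5: (27.759,-18.542) -> (26.324,-18.103) [heading=163, draw]
Final: pos=(26.324,-18.103), heading=163, 6 segment(s) drawn

Answer: 26.324 -18.103 163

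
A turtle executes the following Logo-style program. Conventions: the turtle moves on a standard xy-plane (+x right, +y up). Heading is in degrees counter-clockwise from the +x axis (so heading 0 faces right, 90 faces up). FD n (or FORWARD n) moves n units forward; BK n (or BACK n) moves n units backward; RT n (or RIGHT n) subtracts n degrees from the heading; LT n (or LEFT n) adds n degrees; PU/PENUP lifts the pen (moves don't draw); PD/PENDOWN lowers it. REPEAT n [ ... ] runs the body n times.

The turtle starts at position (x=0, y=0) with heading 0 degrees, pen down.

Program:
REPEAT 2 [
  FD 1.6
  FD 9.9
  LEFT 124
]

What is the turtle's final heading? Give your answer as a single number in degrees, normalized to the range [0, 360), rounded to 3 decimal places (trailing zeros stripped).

Answer: 248

Derivation:
Executing turtle program step by step:
Start: pos=(0,0), heading=0, pen down
REPEAT 2 [
  -- iteration 1/2 --
  FD 1.6: (0,0) -> (1.6,0) [heading=0, draw]
  FD 9.9: (1.6,0) -> (11.5,0) [heading=0, draw]
  LT 124: heading 0 -> 124
  -- iteration 2/2 --
  FD 1.6: (11.5,0) -> (10.605,1.326) [heading=124, draw]
  FD 9.9: (10.605,1.326) -> (5.069,9.534) [heading=124, draw]
  LT 124: heading 124 -> 248
]
Final: pos=(5.069,9.534), heading=248, 4 segment(s) drawn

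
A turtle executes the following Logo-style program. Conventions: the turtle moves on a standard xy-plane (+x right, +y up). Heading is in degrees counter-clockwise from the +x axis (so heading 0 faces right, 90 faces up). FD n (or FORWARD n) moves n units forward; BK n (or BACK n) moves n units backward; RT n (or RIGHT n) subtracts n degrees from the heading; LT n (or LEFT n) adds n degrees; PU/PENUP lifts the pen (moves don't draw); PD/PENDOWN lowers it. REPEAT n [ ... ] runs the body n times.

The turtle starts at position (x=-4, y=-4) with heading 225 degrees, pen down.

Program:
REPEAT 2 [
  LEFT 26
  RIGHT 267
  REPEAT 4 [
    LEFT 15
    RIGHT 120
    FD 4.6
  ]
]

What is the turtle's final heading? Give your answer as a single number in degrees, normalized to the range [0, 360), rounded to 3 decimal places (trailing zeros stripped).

Answer: 343

Derivation:
Executing turtle program step by step:
Start: pos=(-4,-4), heading=225, pen down
REPEAT 2 [
  -- iteration 1/2 --
  LT 26: heading 225 -> 251
  RT 267: heading 251 -> 344
  REPEAT 4 [
    -- iteration 1/4 --
    LT 15: heading 344 -> 359
    RT 120: heading 359 -> 239
    FD 4.6: (-4,-4) -> (-6.369,-7.943) [heading=239, draw]
    -- iteration 2/4 --
    LT 15: heading 239 -> 254
    RT 120: heading 254 -> 134
    FD 4.6: (-6.369,-7.943) -> (-9.565,-4.634) [heading=134, draw]
    -- iteration 3/4 --
    LT 15: heading 134 -> 149
    RT 120: heading 149 -> 29
    FD 4.6: (-9.565,-4.634) -> (-5.541,-2.404) [heading=29, draw]
    -- iteration 4/4 --
    LT 15: heading 29 -> 44
    RT 120: heading 44 -> 284
    FD 4.6: (-5.541,-2.404) -> (-4.429,-6.867) [heading=284, draw]
  ]
  -- iteration 2/2 --
  LT 26: heading 284 -> 310
  RT 267: heading 310 -> 43
  REPEAT 4 [
    -- iteration 1/4 --
    LT 15: heading 43 -> 58
    RT 120: heading 58 -> 298
    FD 4.6: (-4.429,-6.867) -> (-2.269,-10.929) [heading=298, draw]
    -- iteration 2/4 --
    LT 15: heading 298 -> 313
    RT 120: heading 313 -> 193
    FD 4.6: (-2.269,-10.929) -> (-6.751,-11.964) [heading=193, draw]
    -- iteration 3/4 --
    LT 15: heading 193 -> 208
    RT 120: heading 208 -> 88
    FD 4.6: (-6.751,-11.964) -> (-6.591,-7.366) [heading=88, draw]
    -- iteration 4/4 --
    LT 15: heading 88 -> 103
    RT 120: heading 103 -> 343
    FD 4.6: (-6.591,-7.366) -> (-2.192,-8.711) [heading=343, draw]
  ]
]
Final: pos=(-2.192,-8.711), heading=343, 8 segment(s) drawn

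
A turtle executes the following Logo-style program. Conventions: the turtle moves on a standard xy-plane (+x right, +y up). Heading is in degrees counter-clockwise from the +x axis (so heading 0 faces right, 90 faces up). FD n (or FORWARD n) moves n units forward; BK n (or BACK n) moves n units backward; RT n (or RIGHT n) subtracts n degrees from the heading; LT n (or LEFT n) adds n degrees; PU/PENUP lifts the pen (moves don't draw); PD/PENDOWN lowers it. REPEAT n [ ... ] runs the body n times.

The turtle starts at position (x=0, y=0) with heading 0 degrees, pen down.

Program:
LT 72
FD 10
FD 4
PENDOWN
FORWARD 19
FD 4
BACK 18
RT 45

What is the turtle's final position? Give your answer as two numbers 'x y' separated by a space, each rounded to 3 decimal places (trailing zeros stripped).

Answer: 5.871 18.07

Derivation:
Executing turtle program step by step:
Start: pos=(0,0), heading=0, pen down
LT 72: heading 0 -> 72
FD 10: (0,0) -> (3.09,9.511) [heading=72, draw]
FD 4: (3.09,9.511) -> (4.326,13.315) [heading=72, draw]
PD: pen down
FD 19: (4.326,13.315) -> (10.198,31.385) [heading=72, draw]
FD 4: (10.198,31.385) -> (11.434,35.189) [heading=72, draw]
BK 18: (11.434,35.189) -> (5.871,18.07) [heading=72, draw]
RT 45: heading 72 -> 27
Final: pos=(5.871,18.07), heading=27, 5 segment(s) drawn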